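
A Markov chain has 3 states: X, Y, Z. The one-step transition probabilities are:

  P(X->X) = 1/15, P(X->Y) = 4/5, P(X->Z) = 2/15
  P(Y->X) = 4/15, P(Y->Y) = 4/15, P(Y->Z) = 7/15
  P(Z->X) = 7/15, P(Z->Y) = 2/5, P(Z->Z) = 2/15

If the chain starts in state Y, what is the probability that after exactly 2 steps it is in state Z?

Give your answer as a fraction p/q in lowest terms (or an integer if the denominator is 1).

Computing P^2 by repeated multiplication:
P^1 =
  X: [1/15, 4/5, 2/15]
  Y: [4/15, 4/15, 7/15]
  Z: [7/15, 2/5, 2/15]
P^2 =
  X: [7/25, 8/25, 2/5]
  Y: [23/75, 106/225, 2/9]
  Z: [1/5, 8/15, 4/15]

(P^2)[Y -> Z] = 2/9

Answer: 2/9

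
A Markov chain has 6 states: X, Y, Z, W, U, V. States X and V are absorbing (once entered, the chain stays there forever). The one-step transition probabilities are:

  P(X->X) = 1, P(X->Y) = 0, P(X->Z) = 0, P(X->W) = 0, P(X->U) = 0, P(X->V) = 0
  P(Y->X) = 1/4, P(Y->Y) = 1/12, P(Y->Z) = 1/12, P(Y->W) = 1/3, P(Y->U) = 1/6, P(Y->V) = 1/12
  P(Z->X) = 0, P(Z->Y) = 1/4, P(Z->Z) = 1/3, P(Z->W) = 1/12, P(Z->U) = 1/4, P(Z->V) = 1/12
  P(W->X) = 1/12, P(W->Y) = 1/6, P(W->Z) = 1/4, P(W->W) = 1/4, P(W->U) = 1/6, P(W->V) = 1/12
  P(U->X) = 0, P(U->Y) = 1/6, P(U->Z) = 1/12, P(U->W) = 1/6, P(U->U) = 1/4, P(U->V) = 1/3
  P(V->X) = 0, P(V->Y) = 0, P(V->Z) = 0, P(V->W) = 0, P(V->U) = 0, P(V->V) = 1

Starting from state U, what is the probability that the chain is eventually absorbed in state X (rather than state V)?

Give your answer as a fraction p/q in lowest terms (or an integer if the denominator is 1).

Let a_i = P(absorbed in X | start in state i).
Boundary conditions: a_X = 1, a_V = 0.
For each transient state i, a_i = sum_j P(i->j) * a_j:
  a_Y = 1/4*a_X + 1/12*a_Y + 1/12*a_Z + 1/3*a_W + 1/6*a_U + 1/12*a_V
  a_Z = 0*a_X + 1/4*a_Y + 1/3*a_Z + 1/12*a_W + 1/4*a_U + 1/12*a_V
  a_W = 1/12*a_X + 1/6*a_Y + 1/4*a_Z + 1/4*a_W + 1/6*a_U + 1/12*a_V
  a_U = 0*a_X + 1/6*a_Y + 1/12*a_Z + 1/6*a_W + 1/4*a_U + 1/3*a_V

Substituting a_X = 1 and a_V = 0, rearrange to (I - Q) a = r where r[i] = P(i -> X):
  [11/12, -1/12, -1/3, -1/6] . (a_Y, a_Z, a_W, a_U) = 1/4
  [-1/4, 2/3, -1/12, -1/4] . (a_Y, a_Z, a_W, a_U) = 0
  [-1/6, -1/4, 3/4, -1/6] . (a_Y, a_Z, a_W, a_U) = 1/12
  [-1/6, -1/12, -1/6, 3/4] . (a_Y, a_Z, a_W, a_U) = 0

Solving yields:
  a_Y = 1951/4109
  a_Z = 1262/4109
  a_W = 1513/4109
  a_U = 130/587

Starting state is U, so the absorption probability is a_U = 130/587.

Answer: 130/587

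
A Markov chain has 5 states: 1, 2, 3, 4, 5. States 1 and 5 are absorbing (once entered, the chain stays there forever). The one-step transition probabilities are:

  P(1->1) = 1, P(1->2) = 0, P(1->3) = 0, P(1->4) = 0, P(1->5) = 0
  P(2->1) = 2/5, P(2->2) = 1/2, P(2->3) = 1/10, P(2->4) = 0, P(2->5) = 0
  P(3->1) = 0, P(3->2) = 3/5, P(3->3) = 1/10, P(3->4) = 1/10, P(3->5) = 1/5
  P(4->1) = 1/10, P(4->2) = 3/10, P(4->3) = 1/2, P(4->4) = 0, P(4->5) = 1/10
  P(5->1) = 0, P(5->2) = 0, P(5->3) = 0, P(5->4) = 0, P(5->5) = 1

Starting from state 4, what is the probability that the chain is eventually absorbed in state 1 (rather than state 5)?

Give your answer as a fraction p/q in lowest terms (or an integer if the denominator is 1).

Let a_i = P(absorbed in 1 | start in state i).
Boundary conditions: a_1 = 1, a_5 = 0.
For each transient state i, a_i = sum_j P(i->j) * a_j:
  a_2 = 2/5*a_1 + 1/2*a_2 + 1/10*a_3 + 0*a_4 + 0*a_5
  a_3 = 0*a_1 + 3/5*a_2 + 1/10*a_3 + 1/10*a_4 + 1/5*a_5
  a_4 = 1/10*a_1 + 3/10*a_2 + 1/2*a_3 + 0*a_4 + 1/10*a_5

Substituting a_1 = 1 and a_5 = 0, rearrange to (I - Q) a = r where r[i] = P(i -> 1):
  [1/2, -1/10, 0] . (a_2, a_3, a_4) = 2/5
  [-3/5, 9/10, -1/10] . (a_2, a_3, a_4) = 0
  [-3/10, -1/2, 1] . (a_2, a_3, a_4) = 1/10

Solving yields:
  a_2 = 341/362
  a_3 = 257/362
  a_4 = 267/362

Starting state is 4, so the absorption probability is a_4 = 267/362.

Answer: 267/362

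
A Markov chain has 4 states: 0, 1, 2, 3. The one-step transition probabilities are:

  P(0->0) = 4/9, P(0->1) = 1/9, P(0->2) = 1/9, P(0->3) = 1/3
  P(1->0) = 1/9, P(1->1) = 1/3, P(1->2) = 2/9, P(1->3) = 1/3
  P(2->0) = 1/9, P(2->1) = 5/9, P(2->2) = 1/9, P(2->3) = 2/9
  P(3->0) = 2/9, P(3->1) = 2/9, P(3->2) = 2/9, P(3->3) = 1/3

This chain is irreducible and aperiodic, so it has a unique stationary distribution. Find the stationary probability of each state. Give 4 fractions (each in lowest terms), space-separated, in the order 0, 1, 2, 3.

Answer: 118/539 156/539 96/539 169/539

Derivation:
The stationary distribution satisfies pi = pi * P, i.e.:
  pi_0 = 4/9*pi_0 + 1/9*pi_1 + 1/9*pi_2 + 2/9*pi_3
  pi_1 = 1/9*pi_0 + 1/3*pi_1 + 5/9*pi_2 + 2/9*pi_3
  pi_2 = 1/9*pi_0 + 2/9*pi_1 + 1/9*pi_2 + 2/9*pi_3
  pi_3 = 1/3*pi_0 + 1/3*pi_1 + 2/9*pi_2 + 1/3*pi_3
with normalization: pi_0 + pi_1 + pi_2 + pi_3 = 1.

Using the first 3 balance equations plus normalization, the linear system A*pi = b is:
  [-5/9, 1/9, 1/9, 2/9] . pi = 0
  [1/9, -2/3, 5/9, 2/9] . pi = 0
  [1/9, 2/9, -8/9, 2/9] . pi = 0
  [1, 1, 1, 1] . pi = 1

Solving yields:
  pi_0 = 118/539
  pi_1 = 156/539
  pi_2 = 96/539
  pi_3 = 169/539

Verification (pi * P):
  118/539*4/9 + 156/539*1/9 + 96/539*1/9 + 169/539*2/9 = 118/539 = pi_0  (ok)
  118/539*1/9 + 156/539*1/3 + 96/539*5/9 + 169/539*2/9 = 156/539 = pi_1  (ok)
  118/539*1/9 + 156/539*2/9 + 96/539*1/9 + 169/539*2/9 = 96/539 = pi_2  (ok)
  118/539*1/3 + 156/539*1/3 + 96/539*2/9 + 169/539*1/3 = 169/539 = pi_3  (ok)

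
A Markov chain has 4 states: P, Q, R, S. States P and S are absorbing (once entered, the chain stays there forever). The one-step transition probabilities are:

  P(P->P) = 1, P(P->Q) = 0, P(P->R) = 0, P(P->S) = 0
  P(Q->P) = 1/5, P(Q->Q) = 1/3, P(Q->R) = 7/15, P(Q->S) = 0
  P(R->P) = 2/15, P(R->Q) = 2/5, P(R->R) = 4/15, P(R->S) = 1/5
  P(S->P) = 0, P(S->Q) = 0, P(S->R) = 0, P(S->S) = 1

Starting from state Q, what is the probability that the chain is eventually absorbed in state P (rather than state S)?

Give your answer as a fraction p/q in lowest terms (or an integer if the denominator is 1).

Let a_i = P(absorbed in P | start in state i).
Boundary conditions: a_P = 1, a_S = 0.
For each transient state i, a_i = sum_j P(i->j) * a_j:
  a_Q = 1/5*a_P + 1/3*a_Q + 7/15*a_R + 0*a_S
  a_R = 2/15*a_P + 2/5*a_Q + 4/15*a_R + 1/5*a_S

Substituting a_P = 1 and a_S = 0, rearrange to (I - Q) a = r where r[i] = P(i -> P):
  [2/3, -7/15] . (a_Q, a_R) = 1/5
  [-2/5, 11/15] . (a_Q, a_R) = 2/15

Solving yields:
  a_Q = 47/68
  a_R = 19/34

Starting state is Q, so the absorption probability is a_Q = 47/68.

Answer: 47/68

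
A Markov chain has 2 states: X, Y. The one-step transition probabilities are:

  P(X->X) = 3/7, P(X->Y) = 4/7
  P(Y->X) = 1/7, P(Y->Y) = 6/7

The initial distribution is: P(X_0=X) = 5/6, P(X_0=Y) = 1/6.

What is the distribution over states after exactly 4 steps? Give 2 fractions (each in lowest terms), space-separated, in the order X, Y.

Answer: 1471/7203 5732/7203

Derivation:
Propagating the distribution step by step (d_{t+1} = d_t * P):
d_0 = (X=5/6, Y=1/6)
  d_1[X] = 5/6*3/7 + 1/6*1/7 = 8/21
  d_1[Y] = 5/6*4/7 + 1/6*6/7 = 13/21
d_1 = (X=8/21, Y=13/21)
  d_2[X] = 8/21*3/7 + 13/21*1/7 = 37/147
  d_2[Y] = 8/21*4/7 + 13/21*6/7 = 110/147
d_2 = (X=37/147, Y=110/147)
  d_3[X] = 37/147*3/7 + 110/147*1/7 = 221/1029
  d_3[Y] = 37/147*4/7 + 110/147*6/7 = 808/1029
d_3 = (X=221/1029, Y=808/1029)
  d_4[X] = 221/1029*3/7 + 808/1029*1/7 = 1471/7203
  d_4[Y] = 221/1029*4/7 + 808/1029*6/7 = 5732/7203
d_4 = (X=1471/7203, Y=5732/7203)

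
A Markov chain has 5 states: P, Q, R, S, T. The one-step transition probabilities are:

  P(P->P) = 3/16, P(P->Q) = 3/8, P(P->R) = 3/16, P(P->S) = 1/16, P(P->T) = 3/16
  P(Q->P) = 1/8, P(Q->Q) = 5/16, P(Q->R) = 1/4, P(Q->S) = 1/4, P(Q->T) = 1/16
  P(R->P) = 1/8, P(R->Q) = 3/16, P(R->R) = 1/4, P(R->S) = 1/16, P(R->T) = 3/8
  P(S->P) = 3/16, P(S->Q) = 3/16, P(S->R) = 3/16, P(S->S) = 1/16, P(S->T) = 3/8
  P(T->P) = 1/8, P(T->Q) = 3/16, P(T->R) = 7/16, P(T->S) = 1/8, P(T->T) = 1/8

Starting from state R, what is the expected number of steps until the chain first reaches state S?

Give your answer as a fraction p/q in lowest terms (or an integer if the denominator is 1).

Answer: 22400/2727

Derivation:
Let h_i = expected steps to first reach S from state i.
Boundary: h_S = 0.
First-step equations for the other states:
  h_P = 1 + 3/16*h_P + 3/8*h_Q + 3/16*h_R + 1/16*h_S + 3/16*h_T
  h_Q = 1 + 1/8*h_P + 5/16*h_Q + 1/4*h_R + 1/4*h_S + 1/16*h_T
  h_R = 1 + 1/8*h_P + 3/16*h_Q + 1/4*h_R + 1/16*h_S + 3/8*h_T
  h_T = 1 + 1/8*h_P + 3/16*h_Q + 7/16*h_R + 1/8*h_S + 1/8*h_T

Substituting h_S = 0 and rearranging gives the linear system (I - Q) h = 1:
  [13/16, -3/8, -3/16, -3/16] . (h_P, h_Q, h_R, h_T) = 1
  [-1/8, 11/16, -1/4, -1/16] . (h_P, h_Q, h_R, h_T) = 1
  [-1/8, -3/16, 3/4, -3/8] . (h_P, h_Q, h_R, h_T) = 1
  [-1/8, -3/16, -7/16, 7/8] . (h_P, h_Q, h_R, h_T) = 1

Solving yields:
  h_P = 2416/303
  h_Q = 2000/303
  h_R = 22400/2727
  h_T = 21280/2727

Starting state is R, so the expected hitting time is h_R = 22400/2727.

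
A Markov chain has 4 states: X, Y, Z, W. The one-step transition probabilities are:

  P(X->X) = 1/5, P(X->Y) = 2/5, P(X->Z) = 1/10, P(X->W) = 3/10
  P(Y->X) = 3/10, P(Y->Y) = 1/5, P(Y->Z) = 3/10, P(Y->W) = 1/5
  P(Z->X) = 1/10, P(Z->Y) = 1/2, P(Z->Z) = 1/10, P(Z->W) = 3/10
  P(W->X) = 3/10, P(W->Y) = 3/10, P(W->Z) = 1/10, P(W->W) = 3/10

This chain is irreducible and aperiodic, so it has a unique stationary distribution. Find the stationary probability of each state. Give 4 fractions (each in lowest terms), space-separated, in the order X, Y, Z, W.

Answer: 142/585 38/117 193/1170 313/1170

Derivation:
The stationary distribution satisfies pi = pi * P, i.e.:
  pi_X = 1/5*pi_X + 3/10*pi_Y + 1/10*pi_Z + 3/10*pi_W
  pi_Y = 2/5*pi_X + 1/5*pi_Y + 1/2*pi_Z + 3/10*pi_W
  pi_Z = 1/10*pi_X + 3/10*pi_Y + 1/10*pi_Z + 1/10*pi_W
  pi_W = 3/10*pi_X + 1/5*pi_Y + 3/10*pi_Z + 3/10*pi_W
with normalization: pi_X + pi_Y + pi_Z + pi_W = 1.

Using the first 3 balance equations plus normalization, the linear system A*pi = b is:
  [-4/5, 3/10, 1/10, 3/10] . pi = 0
  [2/5, -4/5, 1/2, 3/10] . pi = 0
  [1/10, 3/10, -9/10, 1/10] . pi = 0
  [1, 1, 1, 1] . pi = 1

Solving yields:
  pi_X = 142/585
  pi_Y = 38/117
  pi_Z = 193/1170
  pi_W = 313/1170

Verification (pi * P):
  142/585*1/5 + 38/117*3/10 + 193/1170*1/10 + 313/1170*3/10 = 142/585 = pi_X  (ok)
  142/585*2/5 + 38/117*1/5 + 193/1170*1/2 + 313/1170*3/10 = 38/117 = pi_Y  (ok)
  142/585*1/10 + 38/117*3/10 + 193/1170*1/10 + 313/1170*1/10 = 193/1170 = pi_Z  (ok)
  142/585*3/10 + 38/117*1/5 + 193/1170*3/10 + 313/1170*3/10 = 313/1170 = pi_W  (ok)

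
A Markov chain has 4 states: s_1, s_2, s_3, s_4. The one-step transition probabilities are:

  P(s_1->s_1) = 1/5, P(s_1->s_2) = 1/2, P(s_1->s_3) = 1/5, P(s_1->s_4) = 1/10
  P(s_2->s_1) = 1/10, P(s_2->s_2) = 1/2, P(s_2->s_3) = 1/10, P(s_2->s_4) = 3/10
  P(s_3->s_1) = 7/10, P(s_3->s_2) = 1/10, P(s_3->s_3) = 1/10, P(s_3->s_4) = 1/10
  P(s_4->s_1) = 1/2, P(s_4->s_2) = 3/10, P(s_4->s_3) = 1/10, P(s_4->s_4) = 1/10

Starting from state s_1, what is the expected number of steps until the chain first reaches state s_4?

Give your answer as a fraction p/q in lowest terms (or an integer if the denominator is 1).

Let h_i = expected steps to first reach s_4 from state i.
Boundary: h_s_4 = 0.
First-step equations for the other states:
  h_s_1 = 1 + 1/5*h_s_1 + 1/2*h_s_2 + 1/5*h_s_3 + 1/10*h_s_4
  h_s_2 = 1 + 1/10*h_s_1 + 1/2*h_s_2 + 1/10*h_s_3 + 3/10*h_s_4
  h_s_3 = 1 + 7/10*h_s_1 + 1/10*h_s_2 + 1/10*h_s_3 + 1/10*h_s_4

Substituting h_s_4 = 0 and rearranging gives the linear system (I - Q) h = 1:
  [4/5, -1/2, -1/5] . (h_s_1, h_s_2, h_s_3) = 1
  [-1/10, 1/2, -1/10] . (h_s_1, h_s_2, h_s_3) = 1
  [-7/10, -1/10, 9/10] . (h_s_1, h_s_2, h_s_3) = 1

Solving yields:
  h_s_1 = 53/10
  h_s_2 = 21/5
  h_s_3 = 57/10

Starting state is s_1, so the expected hitting time is h_s_1 = 53/10.

Answer: 53/10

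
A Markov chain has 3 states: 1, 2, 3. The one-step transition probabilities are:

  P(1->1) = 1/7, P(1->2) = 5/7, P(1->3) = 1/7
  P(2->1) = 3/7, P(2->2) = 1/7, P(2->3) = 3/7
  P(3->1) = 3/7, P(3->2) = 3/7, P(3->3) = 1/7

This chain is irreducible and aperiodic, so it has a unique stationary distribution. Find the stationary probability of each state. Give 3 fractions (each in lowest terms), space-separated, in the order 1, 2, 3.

Answer: 1/3 11/27 7/27

Derivation:
The stationary distribution satisfies pi = pi * P, i.e.:
  pi_1 = 1/7*pi_1 + 3/7*pi_2 + 3/7*pi_3
  pi_2 = 5/7*pi_1 + 1/7*pi_2 + 3/7*pi_3
  pi_3 = 1/7*pi_1 + 3/7*pi_2 + 1/7*pi_3
with normalization: pi_1 + pi_2 + pi_3 = 1.

Using the first 2 balance equations plus normalization, the linear system A*pi = b is:
  [-6/7, 3/7, 3/7] . pi = 0
  [5/7, -6/7, 3/7] . pi = 0
  [1, 1, 1] . pi = 1

Solving yields:
  pi_1 = 1/3
  pi_2 = 11/27
  pi_3 = 7/27

Verification (pi * P):
  1/3*1/7 + 11/27*3/7 + 7/27*3/7 = 1/3 = pi_1  (ok)
  1/3*5/7 + 11/27*1/7 + 7/27*3/7 = 11/27 = pi_2  (ok)
  1/3*1/7 + 11/27*3/7 + 7/27*1/7 = 7/27 = pi_3  (ok)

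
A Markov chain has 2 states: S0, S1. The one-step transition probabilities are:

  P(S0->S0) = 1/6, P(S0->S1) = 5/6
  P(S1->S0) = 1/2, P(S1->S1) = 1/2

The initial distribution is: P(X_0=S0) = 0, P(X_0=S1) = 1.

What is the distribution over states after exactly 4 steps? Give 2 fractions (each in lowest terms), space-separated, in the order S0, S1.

Propagating the distribution step by step (d_{t+1} = d_t * P):
d_0 = (S0=0, S1=1)
  d_1[S0] = 0*1/6 + 1*1/2 = 1/2
  d_1[S1] = 0*5/6 + 1*1/2 = 1/2
d_1 = (S0=1/2, S1=1/2)
  d_2[S0] = 1/2*1/6 + 1/2*1/2 = 1/3
  d_2[S1] = 1/2*5/6 + 1/2*1/2 = 2/3
d_2 = (S0=1/3, S1=2/3)
  d_3[S0] = 1/3*1/6 + 2/3*1/2 = 7/18
  d_3[S1] = 1/3*5/6 + 2/3*1/2 = 11/18
d_3 = (S0=7/18, S1=11/18)
  d_4[S0] = 7/18*1/6 + 11/18*1/2 = 10/27
  d_4[S1] = 7/18*5/6 + 11/18*1/2 = 17/27
d_4 = (S0=10/27, S1=17/27)

Answer: 10/27 17/27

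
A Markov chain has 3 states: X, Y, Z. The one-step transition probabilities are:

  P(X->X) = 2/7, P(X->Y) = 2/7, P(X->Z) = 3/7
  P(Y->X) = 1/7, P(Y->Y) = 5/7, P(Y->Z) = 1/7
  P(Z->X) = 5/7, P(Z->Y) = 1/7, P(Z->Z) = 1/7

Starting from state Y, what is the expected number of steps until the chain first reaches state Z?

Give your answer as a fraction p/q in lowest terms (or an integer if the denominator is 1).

Let h_i = expected steps to first reach Z from state i.
Boundary: h_Z = 0.
First-step equations for the other states:
  h_X = 1 + 2/7*h_X + 2/7*h_Y + 3/7*h_Z
  h_Y = 1 + 1/7*h_X + 5/7*h_Y + 1/7*h_Z

Substituting h_Z = 0 and rearranging gives the linear system (I - Q) h = 1:
  [5/7, -2/7] . (h_X, h_Y) = 1
  [-1/7, 2/7] . (h_X, h_Y) = 1

Solving yields:
  h_X = 7/2
  h_Y = 21/4

Starting state is Y, so the expected hitting time is h_Y = 21/4.

Answer: 21/4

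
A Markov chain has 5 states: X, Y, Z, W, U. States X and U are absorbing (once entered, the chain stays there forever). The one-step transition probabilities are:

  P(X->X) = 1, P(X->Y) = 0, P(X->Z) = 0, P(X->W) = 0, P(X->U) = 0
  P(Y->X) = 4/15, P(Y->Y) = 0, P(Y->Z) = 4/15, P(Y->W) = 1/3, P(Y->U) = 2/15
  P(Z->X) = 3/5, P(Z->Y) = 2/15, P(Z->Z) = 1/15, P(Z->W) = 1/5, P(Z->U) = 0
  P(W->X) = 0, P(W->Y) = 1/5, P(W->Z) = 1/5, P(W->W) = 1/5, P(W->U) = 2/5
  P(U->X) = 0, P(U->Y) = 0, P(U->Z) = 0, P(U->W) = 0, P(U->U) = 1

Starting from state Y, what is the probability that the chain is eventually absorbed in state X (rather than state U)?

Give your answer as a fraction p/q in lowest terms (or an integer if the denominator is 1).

Let a_i = P(absorbed in X | start in state i).
Boundary conditions: a_X = 1, a_U = 0.
For each transient state i, a_i = sum_j P(i->j) * a_j:
  a_Y = 4/15*a_X + 0*a_Y + 4/15*a_Z + 1/3*a_W + 2/15*a_U
  a_Z = 3/5*a_X + 2/15*a_Y + 1/15*a_Z + 1/5*a_W + 0*a_U
  a_W = 0*a_X + 1/5*a_Y + 1/5*a_Z + 1/5*a_W + 2/5*a_U

Substituting a_X = 1 and a_U = 0, rearrange to (I - Q) a = r where r[i] = P(i -> X):
  [1, -4/15, -1/3] . (a_Y, a_Z, a_W) = 4/15
  [-2/15, 14/15, -1/5] . (a_Y, a_Z, a_W) = 3/5
  [-1/5, -1/5, 4/5] . (a_Y, a_Z, a_W) = 0

Solving yields:
  a_Y = 401/671
  a_Z = 49/61
  a_W = 235/671

Starting state is Y, so the absorption probability is a_Y = 401/671.

Answer: 401/671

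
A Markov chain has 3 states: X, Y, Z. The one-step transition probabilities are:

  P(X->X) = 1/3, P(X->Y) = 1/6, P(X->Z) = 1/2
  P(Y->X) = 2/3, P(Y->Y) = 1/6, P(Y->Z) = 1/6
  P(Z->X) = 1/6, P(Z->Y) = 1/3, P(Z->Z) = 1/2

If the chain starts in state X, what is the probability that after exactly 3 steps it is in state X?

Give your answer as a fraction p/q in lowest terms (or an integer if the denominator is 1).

Computing P^3 by repeated multiplication:
P^1 =
  X: [1/3, 1/6, 1/2]
  Y: [2/3, 1/6, 1/6]
  Z: [1/6, 1/3, 1/2]
P^2 =
  X: [11/36, 1/4, 4/9]
  Y: [13/36, 7/36, 4/9]
  Z: [13/36, 1/4, 7/18]
P^3 =
  X: [37/108, 13/54, 5/12]
  Y: [35/108, 13/54, 47/108]
  Z: [19/54, 25/108, 5/12]

(P^3)[X -> X] = 37/108

Answer: 37/108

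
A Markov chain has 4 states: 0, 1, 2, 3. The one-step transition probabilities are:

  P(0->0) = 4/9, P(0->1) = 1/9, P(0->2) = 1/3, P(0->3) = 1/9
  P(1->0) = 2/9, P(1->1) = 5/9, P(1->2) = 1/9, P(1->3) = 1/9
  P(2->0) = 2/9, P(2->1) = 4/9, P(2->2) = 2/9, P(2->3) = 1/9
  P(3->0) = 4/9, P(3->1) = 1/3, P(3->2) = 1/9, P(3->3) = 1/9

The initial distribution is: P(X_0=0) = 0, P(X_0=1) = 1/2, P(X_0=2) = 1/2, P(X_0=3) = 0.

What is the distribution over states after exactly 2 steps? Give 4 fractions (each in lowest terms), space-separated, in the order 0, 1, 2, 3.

Propagating the distribution step by step (d_{t+1} = d_t * P):
d_0 = (0=0, 1=1/2, 2=1/2, 3=0)
  d_1[0] = 0*4/9 + 1/2*2/9 + 1/2*2/9 + 0*4/9 = 2/9
  d_1[1] = 0*1/9 + 1/2*5/9 + 1/2*4/9 + 0*1/3 = 1/2
  d_1[2] = 0*1/3 + 1/2*1/9 + 1/2*2/9 + 0*1/9 = 1/6
  d_1[3] = 0*1/9 + 1/2*1/9 + 1/2*1/9 + 0*1/9 = 1/9
d_1 = (0=2/9, 1=1/2, 2=1/6, 3=1/9)
  d_2[0] = 2/9*4/9 + 1/2*2/9 + 1/6*2/9 + 1/9*4/9 = 8/27
  d_2[1] = 2/9*1/9 + 1/2*5/9 + 1/6*4/9 + 1/9*1/3 = 67/162
  d_2[2] = 2/9*1/3 + 1/2*1/9 + 1/6*2/9 + 1/9*1/9 = 29/162
  d_2[3] = 2/9*1/9 + 1/2*1/9 + 1/6*1/9 + 1/9*1/9 = 1/9
d_2 = (0=8/27, 1=67/162, 2=29/162, 3=1/9)

Answer: 8/27 67/162 29/162 1/9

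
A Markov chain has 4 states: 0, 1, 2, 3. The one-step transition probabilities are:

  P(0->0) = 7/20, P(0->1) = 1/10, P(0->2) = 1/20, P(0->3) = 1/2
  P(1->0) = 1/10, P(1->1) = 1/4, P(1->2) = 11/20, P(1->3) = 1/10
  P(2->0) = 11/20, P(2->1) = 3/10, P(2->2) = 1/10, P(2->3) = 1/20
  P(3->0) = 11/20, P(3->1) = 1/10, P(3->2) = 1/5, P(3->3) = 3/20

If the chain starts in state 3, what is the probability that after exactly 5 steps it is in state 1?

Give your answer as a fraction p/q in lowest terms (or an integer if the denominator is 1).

Answer: 253811/1600000

Derivation:
Computing P^5 by repeated multiplication:
P^1 =
  0: [7/20, 1/10, 1/20, 1/2]
  1: [1/10, 1/4, 11/20, 1/10]
  2: [11/20, 3/10, 1/10, 1/20]
  3: [11/20, 1/10, 1/5, 3/20]
P^2 =
  0: [87/200, 1/8, 71/400, 21/80]
  1: [167/400, 99/400, 87/400, 47/400]
  2: [61/200, 33/200, 17/80, 127/400]
  3: [79/200, 31/200, 53/400, 127/400]
P^3 =
  0: [1627/4000, 617/4000, 643/4000, 1113/4000]
  1: [2841/8000, 289/1600, 809/4000, 131/500]
  2: [1659/4000, 669/4000, 763/4000, 909/4000]
  3: [321/800, 599/4000, 727/4000, 1069/4000]
P^4 =
  0: [31939/80000, 12423/80000, 1769/10000, 10743/40000]
  1: [63631/160000, 26807/160000, 7589/40000, 19603/80000]
  2: [31343/80000, 13059/80000, 709/4000, 10709/40000]
  3: [32189/80000, 2541/16000, 3481/20000, 10591/40000]
P^5 =
  0: [640437/1600000, 253877/1600000, 7071/40000, 211423/800000]
  1: [1264213/3200000, 104369/640000, 144011/800000, 418949/1600000]
  2: [637097/1600000, 255897/1600000, 1129/6250, 208991/800000]
  3: [636899/1600000, 253811/1600000, 7113/40000, 42477/160000]

(P^5)[3 -> 1] = 253811/1600000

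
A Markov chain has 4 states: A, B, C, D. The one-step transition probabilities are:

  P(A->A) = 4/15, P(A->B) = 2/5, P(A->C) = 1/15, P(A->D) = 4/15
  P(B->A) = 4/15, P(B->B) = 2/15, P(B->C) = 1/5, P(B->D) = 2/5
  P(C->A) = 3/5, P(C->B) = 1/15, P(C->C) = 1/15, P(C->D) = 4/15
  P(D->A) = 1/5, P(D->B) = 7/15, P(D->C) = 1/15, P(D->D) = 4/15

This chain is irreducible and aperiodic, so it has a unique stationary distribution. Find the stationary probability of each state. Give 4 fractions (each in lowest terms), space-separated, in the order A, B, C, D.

Answer: 413/1465 89/293 157/1465 90/293

Derivation:
The stationary distribution satisfies pi = pi * P, i.e.:
  pi_A = 4/15*pi_A + 4/15*pi_B + 3/5*pi_C + 1/5*pi_D
  pi_B = 2/5*pi_A + 2/15*pi_B + 1/15*pi_C + 7/15*pi_D
  pi_C = 1/15*pi_A + 1/5*pi_B + 1/15*pi_C + 1/15*pi_D
  pi_D = 4/15*pi_A + 2/5*pi_B + 4/15*pi_C + 4/15*pi_D
with normalization: pi_A + pi_B + pi_C + pi_D = 1.

Using the first 3 balance equations plus normalization, the linear system A*pi = b is:
  [-11/15, 4/15, 3/5, 1/5] . pi = 0
  [2/5, -13/15, 1/15, 7/15] . pi = 0
  [1/15, 1/5, -14/15, 1/15] . pi = 0
  [1, 1, 1, 1] . pi = 1

Solving yields:
  pi_A = 413/1465
  pi_B = 89/293
  pi_C = 157/1465
  pi_D = 90/293

Verification (pi * P):
  413/1465*4/15 + 89/293*4/15 + 157/1465*3/5 + 90/293*1/5 = 413/1465 = pi_A  (ok)
  413/1465*2/5 + 89/293*2/15 + 157/1465*1/15 + 90/293*7/15 = 89/293 = pi_B  (ok)
  413/1465*1/15 + 89/293*1/5 + 157/1465*1/15 + 90/293*1/15 = 157/1465 = pi_C  (ok)
  413/1465*4/15 + 89/293*2/5 + 157/1465*4/15 + 90/293*4/15 = 90/293 = pi_D  (ok)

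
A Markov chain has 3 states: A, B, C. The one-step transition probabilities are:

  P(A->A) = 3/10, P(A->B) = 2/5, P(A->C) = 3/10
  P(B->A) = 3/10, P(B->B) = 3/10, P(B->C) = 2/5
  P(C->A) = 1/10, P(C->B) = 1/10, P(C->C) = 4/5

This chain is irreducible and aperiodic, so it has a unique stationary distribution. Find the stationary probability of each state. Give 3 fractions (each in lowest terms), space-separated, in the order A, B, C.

Answer: 5/29 11/58 37/58

Derivation:
The stationary distribution satisfies pi = pi * P, i.e.:
  pi_A = 3/10*pi_A + 3/10*pi_B + 1/10*pi_C
  pi_B = 2/5*pi_A + 3/10*pi_B + 1/10*pi_C
  pi_C = 3/10*pi_A + 2/5*pi_B + 4/5*pi_C
with normalization: pi_A + pi_B + pi_C = 1.

Using the first 2 balance equations plus normalization, the linear system A*pi = b is:
  [-7/10, 3/10, 1/10] . pi = 0
  [2/5, -7/10, 1/10] . pi = 0
  [1, 1, 1] . pi = 1

Solving yields:
  pi_A = 5/29
  pi_B = 11/58
  pi_C = 37/58

Verification (pi * P):
  5/29*3/10 + 11/58*3/10 + 37/58*1/10 = 5/29 = pi_A  (ok)
  5/29*2/5 + 11/58*3/10 + 37/58*1/10 = 11/58 = pi_B  (ok)
  5/29*3/10 + 11/58*2/5 + 37/58*4/5 = 37/58 = pi_C  (ok)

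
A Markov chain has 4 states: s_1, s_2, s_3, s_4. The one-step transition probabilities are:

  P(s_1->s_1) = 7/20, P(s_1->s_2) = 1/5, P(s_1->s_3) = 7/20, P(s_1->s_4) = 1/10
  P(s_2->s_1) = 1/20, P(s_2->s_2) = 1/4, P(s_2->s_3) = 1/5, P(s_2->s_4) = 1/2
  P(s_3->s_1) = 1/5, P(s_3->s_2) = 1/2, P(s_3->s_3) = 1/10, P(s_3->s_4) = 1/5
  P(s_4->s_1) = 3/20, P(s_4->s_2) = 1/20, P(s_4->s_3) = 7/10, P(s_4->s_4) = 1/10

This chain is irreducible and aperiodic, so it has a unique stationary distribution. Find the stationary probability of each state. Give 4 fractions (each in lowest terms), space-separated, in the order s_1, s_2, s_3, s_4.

The stationary distribution satisfies pi = pi * P, i.e.:
  pi_s_1 = 7/20*pi_s_1 + 1/20*pi_s_2 + 1/5*pi_s_3 + 3/20*pi_s_4
  pi_s_2 = 1/5*pi_s_1 + 1/4*pi_s_2 + 1/2*pi_s_3 + 1/20*pi_s_4
  pi_s_3 = 7/20*pi_s_1 + 1/5*pi_s_2 + 1/10*pi_s_3 + 7/10*pi_s_4
  pi_s_4 = 1/10*pi_s_1 + 1/2*pi_s_2 + 1/5*pi_s_3 + 1/10*pi_s_4
with normalization: pi_s_1 + pi_s_2 + pi_s_3 + pi_s_4 = 1.

Using the first 3 balance equations plus normalization, the linear system A*pi = b is:
  [-13/20, 1/20, 1/5, 3/20] . pi = 0
  [1/5, -3/4, 1/2, 1/20] . pi = 0
  [7/20, 1/5, -9/10, 7/10] . pi = 0
  [1, 1, 1, 1] . pi = 1

Solving yields:
  pi_s_1 = 71/410
  pi_s_2 = 223/820
  pi_s_3 = 129/410
  pi_s_4 = 197/820

Verification (pi * P):
  71/410*7/20 + 223/820*1/20 + 129/410*1/5 + 197/820*3/20 = 71/410 = pi_s_1  (ok)
  71/410*1/5 + 223/820*1/4 + 129/410*1/2 + 197/820*1/20 = 223/820 = pi_s_2  (ok)
  71/410*7/20 + 223/820*1/5 + 129/410*1/10 + 197/820*7/10 = 129/410 = pi_s_3  (ok)
  71/410*1/10 + 223/820*1/2 + 129/410*1/5 + 197/820*1/10 = 197/820 = pi_s_4  (ok)

Answer: 71/410 223/820 129/410 197/820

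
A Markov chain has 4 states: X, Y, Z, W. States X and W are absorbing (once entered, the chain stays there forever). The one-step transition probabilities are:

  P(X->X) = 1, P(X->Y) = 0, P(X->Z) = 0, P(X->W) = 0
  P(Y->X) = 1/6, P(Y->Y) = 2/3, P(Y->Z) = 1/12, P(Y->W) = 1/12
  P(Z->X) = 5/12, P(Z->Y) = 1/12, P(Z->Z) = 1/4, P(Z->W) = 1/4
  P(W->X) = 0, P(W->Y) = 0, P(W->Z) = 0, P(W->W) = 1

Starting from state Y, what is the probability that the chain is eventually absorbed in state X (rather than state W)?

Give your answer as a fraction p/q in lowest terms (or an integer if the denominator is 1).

Let a_i = P(absorbed in X | start in state i).
Boundary conditions: a_X = 1, a_W = 0.
For each transient state i, a_i = sum_j P(i->j) * a_j:
  a_Y = 1/6*a_X + 2/3*a_Y + 1/12*a_Z + 1/12*a_W
  a_Z = 5/12*a_X + 1/12*a_Y + 1/4*a_Z + 1/4*a_W

Substituting a_X = 1 and a_W = 0, rearrange to (I - Q) a = r where r[i] = P(i -> X):
  [1/3, -1/12] . (a_Y, a_Z) = 1/6
  [-1/12, 3/4] . (a_Y, a_Z) = 5/12

Solving yields:
  a_Y = 23/35
  a_Z = 22/35

Starting state is Y, so the absorption probability is a_Y = 23/35.

Answer: 23/35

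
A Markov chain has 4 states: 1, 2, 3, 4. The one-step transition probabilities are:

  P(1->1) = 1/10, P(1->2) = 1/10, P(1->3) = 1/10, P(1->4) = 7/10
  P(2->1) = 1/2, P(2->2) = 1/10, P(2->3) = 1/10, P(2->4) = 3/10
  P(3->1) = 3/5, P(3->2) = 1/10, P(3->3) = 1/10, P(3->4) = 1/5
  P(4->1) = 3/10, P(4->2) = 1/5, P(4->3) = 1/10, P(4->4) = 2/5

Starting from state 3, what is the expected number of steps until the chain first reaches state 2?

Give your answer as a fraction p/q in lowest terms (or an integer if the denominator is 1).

Answer: 90/13

Derivation:
Let h_i = expected steps to first reach 2 from state i.
Boundary: h_2 = 0.
First-step equations for the other states:
  h_1 = 1 + 1/10*h_1 + 1/10*h_2 + 1/10*h_3 + 7/10*h_4
  h_3 = 1 + 3/5*h_1 + 1/10*h_2 + 1/10*h_3 + 1/5*h_4
  h_4 = 1 + 3/10*h_1 + 1/5*h_2 + 1/10*h_3 + 2/5*h_4

Substituting h_2 = 0 and rearranging gives the linear system (I - Q) h = 1:
  [9/10, -1/10, -7/10] . (h_1, h_3, h_4) = 1
  [-3/5, 9/10, -1/5] . (h_1, h_3, h_4) = 1
  [-3/10, -1/10, 3/5] . (h_1, h_3, h_4) = 1

Solving yields:
  h_1 = 20/3
  h_3 = 90/13
  h_4 = 80/13

Starting state is 3, so the expected hitting time is h_3 = 90/13.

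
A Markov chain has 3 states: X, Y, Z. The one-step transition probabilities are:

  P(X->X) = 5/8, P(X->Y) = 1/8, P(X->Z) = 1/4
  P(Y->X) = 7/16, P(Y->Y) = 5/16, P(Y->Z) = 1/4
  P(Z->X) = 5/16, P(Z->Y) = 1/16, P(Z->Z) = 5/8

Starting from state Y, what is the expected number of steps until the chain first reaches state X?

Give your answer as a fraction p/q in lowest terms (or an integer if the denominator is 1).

Let h_i = expected steps to first reach X from state i.
Boundary: h_X = 0.
First-step equations for the other states:
  h_Y = 1 + 7/16*h_X + 5/16*h_Y + 1/4*h_Z
  h_Z = 1 + 5/16*h_X + 1/16*h_Y + 5/8*h_Z

Substituting h_X = 0 and rearranging gives the linear system (I - Q) h = 1:
  [11/16, -1/4] . (h_Y, h_Z) = 1
  [-1/16, 3/8] . (h_Y, h_Z) = 1

Solving yields:
  h_Y = 80/31
  h_Z = 96/31

Starting state is Y, so the expected hitting time is h_Y = 80/31.

Answer: 80/31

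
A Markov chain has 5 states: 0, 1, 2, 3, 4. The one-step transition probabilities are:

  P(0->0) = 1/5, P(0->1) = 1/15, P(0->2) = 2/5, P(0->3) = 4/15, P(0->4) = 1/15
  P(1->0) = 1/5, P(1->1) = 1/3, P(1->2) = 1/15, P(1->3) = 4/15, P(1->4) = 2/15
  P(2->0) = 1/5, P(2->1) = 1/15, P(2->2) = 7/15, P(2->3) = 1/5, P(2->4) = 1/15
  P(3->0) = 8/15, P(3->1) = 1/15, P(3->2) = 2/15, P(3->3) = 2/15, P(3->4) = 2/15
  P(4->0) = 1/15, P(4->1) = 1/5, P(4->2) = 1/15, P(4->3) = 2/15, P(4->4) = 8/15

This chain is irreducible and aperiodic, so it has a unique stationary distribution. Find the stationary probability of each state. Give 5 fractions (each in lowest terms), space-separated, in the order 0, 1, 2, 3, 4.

The stationary distribution satisfies pi = pi * P, i.e.:
  pi_0 = 1/5*pi_0 + 1/5*pi_1 + 1/5*pi_2 + 8/15*pi_3 + 1/15*pi_4
  pi_1 = 1/15*pi_0 + 1/3*pi_1 + 1/15*pi_2 + 1/15*pi_3 + 1/5*pi_4
  pi_2 = 2/5*pi_0 + 1/15*pi_1 + 7/15*pi_2 + 2/15*pi_3 + 1/15*pi_4
  pi_3 = 4/15*pi_0 + 4/15*pi_1 + 1/5*pi_2 + 2/15*pi_3 + 2/15*pi_4
  pi_4 = 1/15*pi_0 + 2/15*pi_1 + 1/15*pi_2 + 2/15*pi_3 + 8/15*pi_4
with normalization: pi_0 + pi_1 + pi_2 + pi_3 + pi_4 = 1.

Using the first 4 balance equations plus normalization, the linear system A*pi = b is:
  [-4/5, 1/5, 1/5, 8/15, 1/15] . pi = 0
  [1/15, -2/3, 1/15, 1/15, 1/5] . pi = 0
  [2/5, 1/15, -8/15, 2/15, 1/15] . pi = 0
  [4/15, 4/15, 1/5, -13/15, 2/15] . pi = 0
  [1, 1, 1, 1, 1] . pi = 1

Solving yields:
  pi_0 = 1661/6789
  pi_1 = 821/6789
  pi_2 = 1828/6789
  pi_3 = 1358/6789
  pi_4 = 1121/6789

Verification (pi * P):
  1661/6789*1/5 + 821/6789*1/5 + 1828/6789*1/5 + 1358/6789*8/15 + 1121/6789*1/15 = 1661/6789 = pi_0  (ok)
  1661/6789*1/15 + 821/6789*1/3 + 1828/6789*1/15 + 1358/6789*1/15 + 1121/6789*1/5 = 821/6789 = pi_1  (ok)
  1661/6789*2/5 + 821/6789*1/15 + 1828/6789*7/15 + 1358/6789*2/15 + 1121/6789*1/15 = 1828/6789 = pi_2  (ok)
  1661/6789*4/15 + 821/6789*4/15 + 1828/6789*1/5 + 1358/6789*2/15 + 1121/6789*2/15 = 1358/6789 = pi_3  (ok)
  1661/6789*1/15 + 821/6789*2/15 + 1828/6789*1/15 + 1358/6789*2/15 + 1121/6789*8/15 = 1121/6789 = pi_4  (ok)

Answer: 1661/6789 821/6789 1828/6789 1358/6789 1121/6789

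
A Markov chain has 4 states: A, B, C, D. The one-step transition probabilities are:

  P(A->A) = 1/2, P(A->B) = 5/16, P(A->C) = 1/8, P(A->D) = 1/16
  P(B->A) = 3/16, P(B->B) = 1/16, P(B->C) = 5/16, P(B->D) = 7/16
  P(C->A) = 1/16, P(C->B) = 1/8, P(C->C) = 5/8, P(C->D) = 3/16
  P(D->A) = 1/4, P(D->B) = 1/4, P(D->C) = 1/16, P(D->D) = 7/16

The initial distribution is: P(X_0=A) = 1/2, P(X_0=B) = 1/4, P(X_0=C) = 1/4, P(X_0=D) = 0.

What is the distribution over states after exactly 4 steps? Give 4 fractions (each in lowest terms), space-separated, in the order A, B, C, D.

Answer: 31999/131072 50425/262144 76669/262144 17763/65536

Derivation:
Propagating the distribution step by step (d_{t+1} = d_t * P):
d_0 = (A=1/2, B=1/4, C=1/4, D=0)
  d_1[A] = 1/2*1/2 + 1/4*3/16 + 1/4*1/16 + 0*1/4 = 5/16
  d_1[B] = 1/2*5/16 + 1/4*1/16 + 1/4*1/8 + 0*1/4 = 13/64
  d_1[C] = 1/2*1/8 + 1/4*5/16 + 1/4*5/8 + 0*1/16 = 19/64
  d_1[D] = 1/2*1/16 + 1/4*7/16 + 1/4*3/16 + 0*7/16 = 3/16
d_1 = (A=5/16, B=13/64, C=19/64, D=3/16)
  d_2[A] = 5/16*1/2 + 13/64*3/16 + 19/64*1/16 + 3/16*1/4 = 133/512
  d_2[B] = 5/16*5/16 + 13/64*1/16 + 19/64*1/8 + 3/16*1/4 = 199/1024
  d_2[C] = 5/16*1/8 + 13/64*5/16 + 19/64*5/8 + 3/16*1/16 = 307/1024
  d_2[D] = 5/16*1/16 + 13/64*7/16 + 19/64*3/16 + 3/16*7/16 = 63/256
d_2 = (A=133/512, B=199/1024, C=307/1024, D=63/256)
  d_3[A] = 133/512*1/2 + 199/1024*3/16 + 307/1024*1/16 + 63/256*1/4 = 505/2048
  d_3[B] = 133/512*5/16 + 199/1024*1/16 + 307/1024*1/8 + 63/256*1/4 = 3151/16384
  d_3[C] = 133/512*1/8 + 199/1024*5/16 + 307/1024*5/8 + 63/256*1/16 = 4849/16384
  d_3[D] = 133/512*1/16 + 199/1024*7/16 + 307/1024*3/16 + 63/256*7/16 = 543/2048
d_3 = (A=505/2048, B=3151/16384, C=4849/16384, D=543/2048)
  d_4[A] = 505/2048*1/2 + 3151/16384*3/16 + 4849/16384*1/16 + 543/2048*1/4 = 31999/131072
  d_4[B] = 505/2048*5/16 + 3151/16384*1/16 + 4849/16384*1/8 + 543/2048*1/4 = 50425/262144
  d_4[C] = 505/2048*1/8 + 3151/16384*5/16 + 4849/16384*5/8 + 543/2048*1/16 = 76669/262144
  d_4[D] = 505/2048*1/16 + 3151/16384*7/16 + 4849/16384*3/16 + 543/2048*7/16 = 17763/65536
d_4 = (A=31999/131072, B=50425/262144, C=76669/262144, D=17763/65536)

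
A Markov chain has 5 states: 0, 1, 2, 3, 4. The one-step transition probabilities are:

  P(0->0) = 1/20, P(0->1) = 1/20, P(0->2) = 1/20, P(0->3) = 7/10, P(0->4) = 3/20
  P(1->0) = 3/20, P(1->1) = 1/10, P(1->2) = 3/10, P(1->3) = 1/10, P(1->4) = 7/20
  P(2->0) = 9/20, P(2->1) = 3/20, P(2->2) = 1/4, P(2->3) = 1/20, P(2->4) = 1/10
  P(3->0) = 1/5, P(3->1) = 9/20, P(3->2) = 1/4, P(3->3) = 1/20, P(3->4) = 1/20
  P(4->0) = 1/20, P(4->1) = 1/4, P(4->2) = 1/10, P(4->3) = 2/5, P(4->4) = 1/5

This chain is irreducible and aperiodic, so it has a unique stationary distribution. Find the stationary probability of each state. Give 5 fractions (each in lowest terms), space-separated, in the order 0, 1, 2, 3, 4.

The stationary distribution satisfies pi = pi * P, i.e.:
  pi_0 = 1/20*pi_0 + 3/20*pi_1 + 9/20*pi_2 + 1/5*pi_3 + 1/20*pi_4
  pi_1 = 1/20*pi_0 + 1/10*pi_1 + 3/20*pi_2 + 9/20*pi_3 + 1/4*pi_4
  pi_2 = 1/20*pi_0 + 3/10*pi_1 + 1/4*pi_2 + 1/4*pi_3 + 1/10*pi_4
  pi_3 = 7/10*pi_0 + 1/10*pi_1 + 1/20*pi_2 + 1/20*pi_3 + 2/5*pi_4
  pi_4 = 3/20*pi_0 + 7/20*pi_1 + 1/10*pi_2 + 1/20*pi_3 + 1/5*pi_4
with normalization: pi_0 + pi_1 + pi_2 + pi_3 + pi_4 = 1.

Using the first 4 balance equations plus normalization, the linear system A*pi = b is:
  [-19/20, 3/20, 9/20, 1/5, 1/20] . pi = 0
  [1/20, -9/10, 3/20, 9/20, 1/4] . pi = 0
  [1/20, 3/10, -3/4, 1/4, 1/10] . pi = 0
  [7/10, 1/10, 1/20, -19/20, 2/5] . pi = 0
  [1, 1, 1, 1, 1] . pi = 1

Solving yields:
  pi_0 = 14432/77501
  pi_1 = 16233/77501
  pi_2 = 15367/77501
  pi_3 = 18579/77501
  pi_4 = 12890/77501

Verification (pi * P):
  14432/77501*1/20 + 16233/77501*3/20 + 15367/77501*9/20 + 18579/77501*1/5 + 12890/77501*1/20 = 14432/77501 = pi_0  (ok)
  14432/77501*1/20 + 16233/77501*1/10 + 15367/77501*3/20 + 18579/77501*9/20 + 12890/77501*1/4 = 16233/77501 = pi_1  (ok)
  14432/77501*1/20 + 16233/77501*3/10 + 15367/77501*1/4 + 18579/77501*1/4 + 12890/77501*1/10 = 15367/77501 = pi_2  (ok)
  14432/77501*7/10 + 16233/77501*1/10 + 15367/77501*1/20 + 18579/77501*1/20 + 12890/77501*2/5 = 18579/77501 = pi_3  (ok)
  14432/77501*3/20 + 16233/77501*7/20 + 15367/77501*1/10 + 18579/77501*1/20 + 12890/77501*1/5 = 12890/77501 = pi_4  (ok)

Answer: 14432/77501 16233/77501 15367/77501 18579/77501 12890/77501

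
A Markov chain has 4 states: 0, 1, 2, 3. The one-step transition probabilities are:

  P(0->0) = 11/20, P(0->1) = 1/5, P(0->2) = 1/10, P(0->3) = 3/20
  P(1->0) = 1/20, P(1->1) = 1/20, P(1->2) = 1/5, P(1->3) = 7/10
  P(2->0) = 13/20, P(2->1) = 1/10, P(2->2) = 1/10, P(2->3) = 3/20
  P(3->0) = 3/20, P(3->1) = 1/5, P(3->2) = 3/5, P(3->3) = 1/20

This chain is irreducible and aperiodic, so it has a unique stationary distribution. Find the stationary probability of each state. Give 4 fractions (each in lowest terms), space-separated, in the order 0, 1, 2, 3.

Answer: 2135/5214 403/2607 1159/5214 557/2607

Derivation:
The stationary distribution satisfies pi = pi * P, i.e.:
  pi_0 = 11/20*pi_0 + 1/20*pi_1 + 13/20*pi_2 + 3/20*pi_3
  pi_1 = 1/5*pi_0 + 1/20*pi_1 + 1/10*pi_2 + 1/5*pi_3
  pi_2 = 1/10*pi_0 + 1/5*pi_1 + 1/10*pi_2 + 3/5*pi_3
  pi_3 = 3/20*pi_0 + 7/10*pi_1 + 3/20*pi_2 + 1/20*pi_3
with normalization: pi_0 + pi_1 + pi_2 + pi_3 = 1.

Using the first 3 balance equations plus normalization, the linear system A*pi = b is:
  [-9/20, 1/20, 13/20, 3/20] . pi = 0
  [1/5, -19/20, 1/10, 1/5] . pi = 0
  [1/10, 1/5, -9/10, 3/5] . pi = 0
  [1, 1, 1, 1] . pi = 1

Solving yields:
  pi_0 = 2135/5214
  pi_1 = 403/2607
  pi_2 = 1159/5214
  pi_3 = 557/2607

Verification (pi * P):
  2135/5214*11/20 + 403/2607*1/20 + 1159/5214*13/20 + 557/2607*3/20 = 2135/5214 = pi_0  (ok)
  2135/5214*1/5 + 403/2607*1/20 + 1159/5214*1/10 + 557/2607*1/5 = 403/2607 = pi_1  (ok)
  2135/5214*1/10 + 403/2607*1/5 + 1159/5214*1/10 + 557/2607*3/5 = 1159/5214 = pi_2  (ok)
  2135/5214*3/20 + 403/2607*7/10 + 1159/5214*3/20 + 557/2607*1/20 = 557/2607 = pi_3  (ok)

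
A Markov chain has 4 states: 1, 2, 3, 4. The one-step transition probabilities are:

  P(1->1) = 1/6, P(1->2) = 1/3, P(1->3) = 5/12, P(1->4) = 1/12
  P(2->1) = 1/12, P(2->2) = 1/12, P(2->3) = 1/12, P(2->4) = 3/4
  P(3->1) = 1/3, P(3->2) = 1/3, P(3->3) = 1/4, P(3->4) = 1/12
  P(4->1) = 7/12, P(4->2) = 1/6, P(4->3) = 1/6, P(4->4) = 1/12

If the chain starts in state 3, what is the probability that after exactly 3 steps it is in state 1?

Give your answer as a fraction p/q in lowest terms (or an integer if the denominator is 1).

Computing P^3 by repeated multiplication:
P^1 =
  1: [1/6, 1/3, 5/12, 1/12]
  2: [1/12, 1/12, 1/12, 3/4]
  3: [1/3, 1/3, 1/4, 1/12]
  4: [7/12, 1/6, 1/6, 1/12]
P^2 =
  1: [35/144, 17/72, 31/144, 11/36]
  2: [35/72, 3/16, 3/16, 5/36]
  3: [31/144, 17/72, 35/144, 11/36]
  4: [31/144, 5/18, 5/16, 7/36]
P^3 =
  1: [67/216, 193/864, 65/288, 13/54]
  2: [415/1728, 455/1728, 83/288, 5/24]
  3: [17/54, 193/864, 191/864, 13/54]
  4: [239/864, 25/108, 193/864, 29/108]

(P^3)[3 -> 1] = 17/54

Answer: 17/54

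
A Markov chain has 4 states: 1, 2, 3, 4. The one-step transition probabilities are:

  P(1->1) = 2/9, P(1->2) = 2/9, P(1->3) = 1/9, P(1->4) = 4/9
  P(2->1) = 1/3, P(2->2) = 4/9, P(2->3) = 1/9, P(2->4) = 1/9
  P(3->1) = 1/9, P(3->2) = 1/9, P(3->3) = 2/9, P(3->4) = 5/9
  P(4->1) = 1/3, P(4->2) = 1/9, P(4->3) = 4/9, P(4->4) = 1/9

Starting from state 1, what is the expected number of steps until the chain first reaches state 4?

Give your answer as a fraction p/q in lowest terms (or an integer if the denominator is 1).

Answer: 84/31

Derivation:
Let h_i = expected steps to first reach 4 from state i.
Boundary: h_4 = 0.
First-step equations for the other states:
  h_1 = 1 + 2/9*h_1 + 2/9*h_2 + 1/9*h_3 + 4/9*h_4
  h_2 = 1 + 1/3*h_1 + 4/9*h_2 + 1/9*h_3 + 1/9*h_4
  h_3 = 1 + 1/9*h_1 + 1/9*h_2 + 2/9*h_3 + 5/9*h_4

Substituting h_4 = 0 and rearranging gives the linear system (I - Q) h = 1:
  [7/9, -2/9, -1/9] . (h_1, h_2, h_3) = 1
  [-1/3, 5/9, -1/9] . (h_1, h_2, h_3) = 1
  [-1/9, -1/9, 7/9] . (h_1, h_2, h_3) = 1

Solving yields:
  h_1 = 84/31
  h_2 = 120/31
  h_3 = 69/31

Starting state is 1, so the expected hitting time is h_1 = 84/31.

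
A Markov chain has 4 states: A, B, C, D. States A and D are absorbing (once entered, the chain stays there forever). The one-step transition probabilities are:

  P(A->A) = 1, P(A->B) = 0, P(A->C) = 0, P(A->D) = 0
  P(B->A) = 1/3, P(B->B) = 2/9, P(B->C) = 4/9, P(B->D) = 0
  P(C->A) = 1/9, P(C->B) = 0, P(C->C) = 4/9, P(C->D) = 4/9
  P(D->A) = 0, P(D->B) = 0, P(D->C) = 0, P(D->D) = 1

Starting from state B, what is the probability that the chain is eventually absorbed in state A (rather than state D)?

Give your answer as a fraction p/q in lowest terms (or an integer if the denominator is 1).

Answer: 19/35

Derivation:
Let a_i = P(absorbed in A | start in state i).
Boundary conditions: a_A = 1, a_D = 0.
For each transient state i, a_i = sum_j P(i->j) * a_j:
  a_B = 1/3*a_A + 2/9*a_B + 4/9*a_C + 0*a_D
  a_C = 1/9*a_A + 0*a_B + 4/9*a_C + 4/9*a_D

Substituting a_A = 1 and a_D = 0, rearrange to (I - Q) a = r where r[i] = P(i -> A):
  [7/9, -4/9] . (a_B, a_C) = 1/3
  [0, 5/9] . (a_B, a_C) = 1/9

Solving yields:
  a_B = 19/35
  a_C = 1/5

Starting state is B, so the absorption probability is a_B = 19/35.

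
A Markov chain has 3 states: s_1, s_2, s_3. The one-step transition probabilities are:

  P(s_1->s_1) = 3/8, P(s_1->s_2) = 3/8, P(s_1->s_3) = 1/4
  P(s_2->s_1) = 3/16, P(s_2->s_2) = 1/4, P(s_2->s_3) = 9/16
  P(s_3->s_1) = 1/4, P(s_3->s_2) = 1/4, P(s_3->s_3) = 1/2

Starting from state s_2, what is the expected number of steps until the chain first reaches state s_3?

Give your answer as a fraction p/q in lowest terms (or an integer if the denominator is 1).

Answer: 104/51

Derivation:
Let h_i = expected steps to first reach s_3 from state i.
Boundary: h_s_3 = 0.
First-step equations for the other states:
  h_s_1 = 1 + 3/8*h_s_1 + 3/8*h_s_2 + 1/4*h_s_3
  h_s_2 = 1 + 3/16*h_s_1 + 1/4*h_s_2 + 9/16*h_s_3

Substituting h_s_3 = 0 and rearranging gives the linear system (I - Q) h = 1:
  [5/8, -3/8] . (h_s_1, h_s_2) = 1
  [-3/16, 3/4] . (h_s_1, h_s_2) = 1

Solving yields:
  h_s_1 = 48/17
  h_s_2 = 104/51

Starting state is s_2, so the expected hitting time is h_s_2 = 104/51.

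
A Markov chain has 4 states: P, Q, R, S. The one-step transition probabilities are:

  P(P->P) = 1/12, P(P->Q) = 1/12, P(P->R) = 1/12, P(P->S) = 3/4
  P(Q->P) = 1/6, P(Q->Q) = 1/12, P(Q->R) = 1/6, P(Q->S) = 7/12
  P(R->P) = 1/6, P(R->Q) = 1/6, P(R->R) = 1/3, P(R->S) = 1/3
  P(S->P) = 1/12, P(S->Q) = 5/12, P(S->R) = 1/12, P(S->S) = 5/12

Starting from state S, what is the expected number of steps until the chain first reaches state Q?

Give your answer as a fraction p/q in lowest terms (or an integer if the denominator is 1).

Answer: 81/29

Derivation:
Let h_i = expected steps to first reach Q from state i.
Boundary: h_Q = 0.
First-step equations for the other states:
  h_P = 1 + 1/12*h_P + 1/12*h_Q + 1/12*h_R + 3/4*h_S
  h_R = 1 + 1/6*h_P + 1/6*h_Q + 1/3*h_R + 1/3*h_S
  h_S = 1 + 1/12*h_P + 5/12*h_Q + 1/12*h_R + 5/12*h_S

Substituting h_Q = 0 and rearranging gives the linear system (I - Q) h = 1:
  [11/12, -1/12, -3/4] . (h_P, h_R, h_S) = 1
  [-1/6, 2/3, -1/3] . (h_P, h_R, h_S) = 1
  [-1/12, -1/12, 7/12] . (h_P, h_R, h_S) = 1

Solving yields:
  h_P = 108/29
  h_R = 111/29
  h_S = 81/29

Starting state is S, so the expected hitting time is h_S = 81/29.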